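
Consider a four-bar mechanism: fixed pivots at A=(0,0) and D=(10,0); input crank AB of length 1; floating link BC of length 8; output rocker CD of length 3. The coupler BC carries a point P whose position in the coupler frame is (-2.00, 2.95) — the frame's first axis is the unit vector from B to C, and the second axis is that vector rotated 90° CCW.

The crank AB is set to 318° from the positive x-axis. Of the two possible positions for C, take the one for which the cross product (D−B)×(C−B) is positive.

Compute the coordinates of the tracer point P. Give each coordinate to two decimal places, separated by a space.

-2.22 1.30

A=(0,0), D=(10.00,0)
B = A + 1.00·(cos318°, sin318°) = (0.7431, -0.6691)
|BD| = 9.2810
circle(B,8.00) ∩ circle(D,3.00): a=7.6035, h=2.4872
  candidates: C₊=(8.1476,2.3598) cross=23.084; C₋=(8.5062,-2.6017) cross=-23.084
  mode + wants cross > 0 → take C=(8.1476,2.3598) (cross=23.084)
ex = (C−B)/|BC| = (0.9256,0.3786); ey = (-0.3786,0.9256)
P = B + -2.00·ex + 2.95·ey = (-2.2249,1.3040)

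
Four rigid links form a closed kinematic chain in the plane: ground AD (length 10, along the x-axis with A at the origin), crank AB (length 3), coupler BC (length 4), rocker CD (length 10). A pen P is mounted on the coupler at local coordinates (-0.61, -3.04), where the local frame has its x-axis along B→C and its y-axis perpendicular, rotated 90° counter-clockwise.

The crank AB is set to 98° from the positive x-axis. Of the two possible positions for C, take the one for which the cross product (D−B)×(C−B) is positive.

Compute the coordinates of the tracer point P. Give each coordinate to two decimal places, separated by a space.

A=(0,0), D=(10.00,0)
B = A + 3.00·(cos98°, sin98°) = (-0.4175, 2.9708)
|BD| = 10.8328
circle(B,4.00) ∩ circle(D,10.00): a=1.5393, h=3.6920
  candidates: C₊=(2.0753,6.0991) cross=39.994; C₋=(0.0503,-1.0017) cross=-39.994
  mode + wants cross > 0 → take C=(2.0753,6.0991) (cross=39.994)
ex = (C−B)/|BC| = (0.6232,0.7821); ey = (-0.7821,0.6232)
P = B + -0.61·ex + -3.04·ey = (1.5798,0.5992)

1.58 0.60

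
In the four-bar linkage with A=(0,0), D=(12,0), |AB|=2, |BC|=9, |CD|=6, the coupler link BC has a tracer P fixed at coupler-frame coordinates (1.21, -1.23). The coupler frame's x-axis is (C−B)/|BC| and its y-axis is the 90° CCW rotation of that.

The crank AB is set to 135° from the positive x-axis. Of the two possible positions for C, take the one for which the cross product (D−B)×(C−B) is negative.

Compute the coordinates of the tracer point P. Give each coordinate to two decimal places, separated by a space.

-0.89 -0.23

A=(0,0), D=(12.00,0)
B = A + 2.00·(cos135°, sin135°) = (-1.4142, 1.4142)
|BD| = 13.4886
circle(B,9.00) ∩ circle(D,6.00): a=8.4124, h=3.1988
  candidates: C₊=(7.2872,3.7134) cross=43.147; C₋=(6.6164,-2.6489) cross=-43.147
  mode - wants cross < 0 → take C=(6.6164,-2.6489) (cross=-43.147)
ex = (C−B)/|BC| = (0.8923,-0.4515); ey = (0.4515,0.8923)
P = B + 1.21·ex + -1.23·ey = (-0.8898,-0.2296)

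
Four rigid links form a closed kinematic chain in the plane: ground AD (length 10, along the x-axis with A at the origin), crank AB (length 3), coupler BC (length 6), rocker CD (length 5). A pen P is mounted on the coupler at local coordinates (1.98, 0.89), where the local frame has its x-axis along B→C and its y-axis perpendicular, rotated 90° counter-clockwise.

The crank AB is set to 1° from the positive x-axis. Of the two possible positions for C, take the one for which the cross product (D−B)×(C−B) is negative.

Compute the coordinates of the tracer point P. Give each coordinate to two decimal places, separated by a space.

5.03 -0.71

A=(0,0), D=(10.00,0)
B = A + 3.00·(cos1°, sin1°) = (2.9995, 0.0524)
|BD| = 7.0007
circle(B,6.00) ∩ circle(D,5.00): a=4.2860, h=4.1989
  candidates: C₊=(7.3168,4.2191) cross=29.395; C₋=(7.2540,-4.1784) cross=-29.395
  mode - wants cross < 0 → take C=(7.2540,-4.1784) (cross=-29.395)
ex = (C−B)/|BC| = (0.7091,-0.7051); ey = (0.7051,0.7091)
P = B + 1.98·ex + 0.89·ey = (5.0311,-0.7127)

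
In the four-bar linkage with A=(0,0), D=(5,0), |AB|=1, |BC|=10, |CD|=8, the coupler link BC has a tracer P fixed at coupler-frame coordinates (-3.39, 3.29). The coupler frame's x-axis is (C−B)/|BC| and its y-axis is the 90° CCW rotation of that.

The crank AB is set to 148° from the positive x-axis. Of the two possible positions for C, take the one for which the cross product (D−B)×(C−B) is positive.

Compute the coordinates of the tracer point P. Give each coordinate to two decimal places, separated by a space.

-5.56 0.22

A=(0,0), D=(5.00,0)
B = A + 1.00·(cos148°, sin148°) = (-0.8480, 0.5299)
|BD| = 5.8720
circle(B,10.00) ∩ circle(D,8.00): a=6.0014, h=7.9990
  candidates: C₊=(5.8507,7.9546) cross=46.970; C₋=(4.4070,-7.9780) cross=-46.970
  mode + wants cross > 0 → take C=(5.8507,7.9546) (cross=46.970)
ex = (C−B)/|BC| = (0.6699,0.7425); ey = (-0.7425,0.6699)
P = B + -3.39·ex + 3.29·ey = (-5.5617,0.2168)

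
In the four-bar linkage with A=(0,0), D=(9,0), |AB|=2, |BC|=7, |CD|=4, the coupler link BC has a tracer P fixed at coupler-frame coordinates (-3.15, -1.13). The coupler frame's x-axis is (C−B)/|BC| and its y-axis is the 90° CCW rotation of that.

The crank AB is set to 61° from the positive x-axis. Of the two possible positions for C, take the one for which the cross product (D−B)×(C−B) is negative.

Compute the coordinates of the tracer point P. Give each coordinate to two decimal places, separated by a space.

-2.14 2.98

A=(0,0), D=(9.00,0)
B = A + 2.00·(cos61°, sin61°) = (0.9696, 1.7492)
|BD| = 8.2187
circle(B,7.00) ∩ circle(D,4.00): a=6.1170, h=3.4033
  candidates: C₊=(7.6708,3.7727) cross=27.971; C₋=(6.2221,-2.8780) cross=-27.971
  mode - wants cross < 0 → take C=(6.2221,-2.8780) (cross=-27.971)
ex = (C−B)/|BC| = (0.7504,-0.6610); ey = (0.6610,0.7504)
P = B + -3.15·ex + -1.13·ey = (-2.1410,2.9836)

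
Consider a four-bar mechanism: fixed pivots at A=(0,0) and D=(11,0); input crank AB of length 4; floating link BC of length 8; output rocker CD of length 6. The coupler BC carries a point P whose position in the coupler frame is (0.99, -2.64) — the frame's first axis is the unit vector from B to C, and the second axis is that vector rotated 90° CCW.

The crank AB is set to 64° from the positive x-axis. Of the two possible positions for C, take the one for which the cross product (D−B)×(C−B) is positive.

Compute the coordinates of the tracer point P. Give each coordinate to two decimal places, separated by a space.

A=(0,0), D=(11.00,0)
B = A + 4.00·(cos64°, sin64°) = (1.7535, 3.5952)
|BD| = 9.9209
circle(B,8.00) ∩ circle(D,6.00): a=6.3716, h=4.8376
  candidates: C₊=(9.4451,5.7950) cross=47.994; C₋=(5.9389,-3.2226) cross=-47.994
  mode + wants cross > 0 → take C=(9.4451,5.7950) (cross=47.994)
ex = (C−B)/|BC| = (0.9614,0.2750); ey = (-0.2750,0.9614)
P = B + 0.99·ex + -2.64·ey = (3.4313,1.3292)

3.43 1.33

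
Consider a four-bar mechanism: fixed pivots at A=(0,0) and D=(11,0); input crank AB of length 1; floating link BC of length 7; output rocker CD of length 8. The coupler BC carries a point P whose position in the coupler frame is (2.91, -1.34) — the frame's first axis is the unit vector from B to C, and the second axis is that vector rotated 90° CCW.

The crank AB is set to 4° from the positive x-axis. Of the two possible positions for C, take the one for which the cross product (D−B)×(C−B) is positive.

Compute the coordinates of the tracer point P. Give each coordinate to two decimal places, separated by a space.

A=(0,0), D=(11.00,0)
B = A + 1.00·(cos4°, sin4°) = (0.9976, 0.0698)
|BD| = 10.0027
circle(B,7.00) ∩ circle(D,8.00): a=4.2515, h=5.5610
  candidates: C₊=(5.2878,5.6009) cross=55.625; C₋=(5.2102,-5.5207) cross=-55.625
  mode + wants cross > 0 → take C=(5.2878,5.6009) (cross=55.625)
ex = (C−B)/|BC| = (0.6129,0.7902); ey = (-0.7902,0.6129)
P = B + 2.91·ex + -1.34·ey = (3.8399,1.5479)

3.84 1.55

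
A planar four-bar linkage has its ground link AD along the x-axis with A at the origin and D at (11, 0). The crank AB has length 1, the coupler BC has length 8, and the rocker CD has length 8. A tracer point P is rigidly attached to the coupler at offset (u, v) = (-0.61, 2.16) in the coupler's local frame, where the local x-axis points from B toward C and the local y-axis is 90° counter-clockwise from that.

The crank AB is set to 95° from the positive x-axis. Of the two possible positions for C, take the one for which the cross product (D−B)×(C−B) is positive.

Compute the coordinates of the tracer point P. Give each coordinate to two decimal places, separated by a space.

-1.96 2.23

A=(0,0), D=(11.00,0)
B = A + 1.00·(cos95°, sin95°) = (-0.0872, 0.9962)
|BD| = 11.1318
circle(B,8.00) ∩ circle(D,8.00): a=5.5659, h=5.7464
  candidates: C₊=(5.9707,6.2214) cross=63.967; C₋=(4.9422,-5.2252) cross=-63.967
  mode + wants cross > 0 → take C=(5.9707,6.2214) (cross=63.967)
ex = (C−B)/|BC| = (0.7572,0.6532); ey = (-0.6532,0.7572)
P = B + -0.61·ex + 2.16·ey = (-1.9599,2.2334)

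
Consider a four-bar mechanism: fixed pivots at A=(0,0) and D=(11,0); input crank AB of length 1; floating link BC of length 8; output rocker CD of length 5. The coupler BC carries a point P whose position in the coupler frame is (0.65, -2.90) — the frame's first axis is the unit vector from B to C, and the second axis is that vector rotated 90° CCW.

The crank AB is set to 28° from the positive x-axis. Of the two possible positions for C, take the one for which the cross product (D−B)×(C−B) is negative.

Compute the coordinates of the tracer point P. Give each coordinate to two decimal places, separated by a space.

-0.09 -2.34

A=(0,0), D=(11.00,0)
B = A + 1.00·(cos28°, sin28°) = (0.8829, 0.4695)
|BD| = 10.1279
circle(B,8.00) ∩ circle(D,5.00): a=6.9893, h=3.8922
  candidates: C₊=(8.0452,4.0335) cross=39.420; C₋=(7.6844,-3.7425) cross=-39.420
  mode - wants cross < 0 → take C=(7.6844,-3.7425) (cross=-39.420)
ex = (C−B)/|BC| = (0.8502,-0.5265); ey = (0.5265,0.8502)
P = B + 0.65·ex + -2.90·ey = (-0.0913,-2.3383)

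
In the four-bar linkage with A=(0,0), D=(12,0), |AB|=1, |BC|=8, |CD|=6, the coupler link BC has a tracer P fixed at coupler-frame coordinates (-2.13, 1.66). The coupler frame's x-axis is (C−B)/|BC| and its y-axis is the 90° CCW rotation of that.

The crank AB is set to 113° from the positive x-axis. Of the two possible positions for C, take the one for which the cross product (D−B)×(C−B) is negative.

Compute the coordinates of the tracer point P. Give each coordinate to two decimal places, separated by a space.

A=(0,0), D=(12.00,0)
B = A + 1.00·(cos113°, sin113°) = (-0.3907, 0.9205)
|BD| = 12.4249
circle(B,8.00) ∩ circle(D,6.00): a=7.3392, h=3.1837
  candidates: C₊=(7.1642,3.5517) cross=39.557; C₋=(6.6924,-2.7982) cross=-39.557
  mode - wants cross < 0 → take C=(6.6924,-2.7982) (cross=-39.557)
ex = (C−B)/|BC| = (0.8854,-0.4648); ey = (0.4648,0.8854)
P = B + -2.13·ex + 1.66·ey = (-1.5050,3.3804)

-1.50 3.38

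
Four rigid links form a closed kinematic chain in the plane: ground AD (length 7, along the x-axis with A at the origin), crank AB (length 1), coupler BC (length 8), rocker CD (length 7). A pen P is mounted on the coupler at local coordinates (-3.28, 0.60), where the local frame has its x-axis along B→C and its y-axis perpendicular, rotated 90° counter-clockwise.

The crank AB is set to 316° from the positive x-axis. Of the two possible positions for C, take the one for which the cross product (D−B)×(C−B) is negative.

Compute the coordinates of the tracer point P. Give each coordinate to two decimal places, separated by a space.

-0.89 2.23

A=(0,0), D=(7.00,0)
B = A + 1.00·(cos316°, sin316°) = (0.7193, -0.6947)
|BD| = 6.3190
circle(B,8.00) ∩ circle(D,7.00): a=4.3464, h=6.7163
  candidates: C₊=(4.3010,6.4588) cross=42.440; C₋=(5.7777,-6.8925) cross=-42.440
  mode - wants cross < 0 → take C=(5.7777,-6.8925) (cross=-42.440)
ex = (C−B)/|BC| = (0.6323,-0.7747); ey = (0.7747,0.6323)
P = B + -3.28·ex + 0.60·ey = (-0.8898,2.2258)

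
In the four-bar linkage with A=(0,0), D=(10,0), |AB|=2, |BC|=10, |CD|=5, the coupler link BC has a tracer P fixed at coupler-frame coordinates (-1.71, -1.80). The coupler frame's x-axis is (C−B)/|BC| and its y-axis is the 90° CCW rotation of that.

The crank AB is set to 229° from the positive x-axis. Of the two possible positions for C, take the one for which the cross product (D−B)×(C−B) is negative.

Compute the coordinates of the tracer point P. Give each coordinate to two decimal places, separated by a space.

A=(0,0), D=(10.00,0)
B = A + 2.00·(cos229°, sin229°) = (-1.3121, -1.5094)
|BD| = 11.4124
circle(B,10.00) ∩ circle(D,5.00): a=8.9921, h=4.3752
  candidates: C₊=(7.0223,4.0166) cross=49.931; C₋=(8.1796,-4.6569) cross=-49.931
  mode - wants cross < 0 → take C=(8.1796,-4.6569) (cross=-49.931)
ex = (C−B)/|BC| = (0.9492,-0.3147); ey = (0.3147,0.9492)
P = B + -1.71·ex + -1.80·ey = (-3.5017,-2.6797)

-3.50 -2.68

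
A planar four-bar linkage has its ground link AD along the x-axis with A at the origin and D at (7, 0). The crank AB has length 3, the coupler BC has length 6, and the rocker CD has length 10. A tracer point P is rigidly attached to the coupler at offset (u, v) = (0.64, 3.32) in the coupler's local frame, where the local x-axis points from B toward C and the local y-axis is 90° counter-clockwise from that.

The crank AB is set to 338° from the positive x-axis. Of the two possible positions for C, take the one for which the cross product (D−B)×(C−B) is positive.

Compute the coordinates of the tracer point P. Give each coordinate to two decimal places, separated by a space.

A=(0,0), D=(7.00,0)
B = A + 3.00·(cos338°, sin338°) = (2.7816, -1.1238)
|BD| = 4.3656
circle(B,6.00) ∩ circle(D,10.00): a=-5.1473, h=3.0831
  candidates: C₊=(-2.9859,0.5303) cross=13.460; C₋=(-1.3986,-5.4281) cross=-13.460
  mode + wants cross > 0 → take C=(-2.9859,0.5303) (cross=13.460)
ex = (C−B)/|BC| = (-0.9612,0.2757); ey = (-0.2757,-0.9612)
P = B + 0.64·ex + 3.32·ey = (1.2511,-4.1387)

1.25 -4.14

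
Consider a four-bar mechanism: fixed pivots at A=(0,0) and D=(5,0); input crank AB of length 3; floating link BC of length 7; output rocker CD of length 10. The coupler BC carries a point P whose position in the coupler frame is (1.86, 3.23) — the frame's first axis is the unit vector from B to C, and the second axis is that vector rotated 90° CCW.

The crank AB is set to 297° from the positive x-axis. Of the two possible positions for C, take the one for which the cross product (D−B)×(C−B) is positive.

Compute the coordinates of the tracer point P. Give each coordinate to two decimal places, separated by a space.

-1.68 -4.83

A=(0,0), D=(5.00,0)
B = A + 3.00·(cos297°, sin297°) = (1.3620, -2.6730)
|BD| = 4.5145
circle(B,7.00) ∩ circle(D,10.00): a=-3.3913, h=6.1237
  candidates: C₊=(-4.9968,0.2538) cross=27.645; C₋=(2.2549,-9.6158) cross=-27.645
  mode + wants cross > 0 → take C=(-4.9968,0.2538) (cross=27.645)
ex = (C−B)/|BC| = (-0.9084,0.4181); ey = (-0.4181,-0.9084)
P = B + 1.86·ex + 3.23·ey = (-1.6782,-4.8294)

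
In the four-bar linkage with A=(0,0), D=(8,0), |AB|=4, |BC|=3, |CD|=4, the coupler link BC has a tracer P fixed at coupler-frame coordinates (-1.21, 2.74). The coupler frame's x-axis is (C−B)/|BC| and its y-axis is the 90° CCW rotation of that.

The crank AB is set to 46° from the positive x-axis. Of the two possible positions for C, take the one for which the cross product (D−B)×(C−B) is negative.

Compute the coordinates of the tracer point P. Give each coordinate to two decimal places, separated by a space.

4.79 5.10

A=(0,0), D=(8.00,0)
B = A + 4.00·(cos46°, sin46°) = (2.7786, 2.8774)
|BD| = 5.9617
circle(B,3.00) ∩ circle(D,4.00): a=2.3938, h=1.8083
  candidates: C₊=(5.7479,3.3058) cross=10.780; C₋=(4.0024,0.1383) cross=-10.780
  mode - wants cross < 0 → take C=(4.0024,0.1383) (cross=-10.780)
ex = (C−B)/|BC| = (0.4079,-0.9130); ey = (0.9130,0.4079)
P = B + -1.21·ex + 2.74·ey = (4.7867,5.0998)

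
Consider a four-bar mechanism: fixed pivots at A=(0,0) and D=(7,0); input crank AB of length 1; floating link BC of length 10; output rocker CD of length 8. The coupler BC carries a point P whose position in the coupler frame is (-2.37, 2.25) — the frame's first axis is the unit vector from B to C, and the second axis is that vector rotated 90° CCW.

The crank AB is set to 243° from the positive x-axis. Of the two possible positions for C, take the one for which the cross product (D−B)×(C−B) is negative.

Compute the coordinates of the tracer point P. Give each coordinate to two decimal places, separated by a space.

A=(0,0), D=(7.00,0)
B = A + 1.00·(cos243°, sin243°) = (-0.4540, -0.8910)
|BD| = 7.5071
circle(B,10.00) ∩ circle(D,8.00): a=6.1513, h=7.8843
  candidates: C₊=(4.7180,7.6676) cross=59.188; C₋=(6.5896,-7.9895) cross=-59.188
  mode - wants cross < 0 → take C=(6.5896,-7.9895) (cross=-59.188)
ex = (C−B)/|BC| = (0.7044,-0.7098); ey = (0.7098,0.7044)
P = B + -2.37·ex + 2.25·ey = (-0.5262,2.3761)

-0.53 2.38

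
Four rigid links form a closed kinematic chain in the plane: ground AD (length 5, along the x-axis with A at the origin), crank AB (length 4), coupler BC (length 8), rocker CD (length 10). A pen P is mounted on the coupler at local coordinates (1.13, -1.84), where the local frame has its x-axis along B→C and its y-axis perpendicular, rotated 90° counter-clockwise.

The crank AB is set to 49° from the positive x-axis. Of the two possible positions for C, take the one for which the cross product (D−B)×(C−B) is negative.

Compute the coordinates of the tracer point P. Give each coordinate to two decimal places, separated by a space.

0.98 4.42

A=(0,0), D=(5.00,0)
B = A + 4.00·(cos49°, sin49°) = (2.6242, 3.0188)
|BD| = 3.8416
circle(B,8.00) ∩ circle(D,10.00): a=-2.7648, h=7.5071
  candidates: C₊=(6.8137,9.8342) cross=28.839; C₋=(-4.9849,0.5489) cross=-28.839
  mode - wants cross < 0 → take C=(-4.9849,0.5489) (cross=-28.839)
ex = (C−B)/|BC| = (-0.9511,-0.3087); ey = (0.3087,-0.9511)
P = B + 1.13·ex + -1.84·ey = (0.9814,4.4201)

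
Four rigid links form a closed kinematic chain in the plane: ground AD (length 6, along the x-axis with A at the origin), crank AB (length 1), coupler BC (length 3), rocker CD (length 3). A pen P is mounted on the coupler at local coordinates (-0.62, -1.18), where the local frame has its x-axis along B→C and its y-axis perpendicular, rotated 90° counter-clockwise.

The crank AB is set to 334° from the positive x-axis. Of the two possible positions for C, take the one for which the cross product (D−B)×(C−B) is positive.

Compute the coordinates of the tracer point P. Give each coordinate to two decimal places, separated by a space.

1.10 -1.76

A=(0,0), D=(6.00,0)
B = A + 1.00·(cos334°, sin334°) = (0.8988, -0.4384)
|BD| = 5.1200
circle(B,3.00) ∩ circle(D,3.00): a=2.5600, h=1.5641
  candidates: C₊=(3.3155,1.3392) cross=8.008; C₋=(3.5833,-1.7775) cross=-8.008
  mode + wants cross > 0 → take C=(3.3155,1.3392) (cross=8.008)
ex = (C−B)/|BC| = (0.8056,0.5925); ey = (-0.5925,0.8056)
P = B + -0.62·ex + -1.18·ey = (1.0985,-1.7563)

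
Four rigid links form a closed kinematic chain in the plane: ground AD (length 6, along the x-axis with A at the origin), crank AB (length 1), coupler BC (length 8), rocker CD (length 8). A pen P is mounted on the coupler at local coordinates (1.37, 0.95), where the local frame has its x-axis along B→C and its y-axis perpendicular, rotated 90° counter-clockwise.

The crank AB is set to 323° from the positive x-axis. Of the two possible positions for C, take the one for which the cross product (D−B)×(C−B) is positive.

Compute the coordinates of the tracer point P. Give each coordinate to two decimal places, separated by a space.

A=(0,0), D=(6.00,0)
B = A + 1.00·(cos323°, sin323°) = (0.7986, -0.6018)
|BD| = 5.2361
circle(B,8.00) ∩ circle(D,8.00): a=2.6180, h=7.5595
  candidates: C₊=(2.5305,7.2085) cross=39.582; C₋=(4.2682,-7.8103) cross=-39.582
  mode + wants cross > 0 → take C=(2.5305,7.2085) (cross=39.582)
ex = (C−B)/|BC| = (0.2165,0.9763); ey = (-0.9763,0.2165)
P = B + 1.37·ex + 0.95·ey = (0.1677,0.9414)

0.17 0.94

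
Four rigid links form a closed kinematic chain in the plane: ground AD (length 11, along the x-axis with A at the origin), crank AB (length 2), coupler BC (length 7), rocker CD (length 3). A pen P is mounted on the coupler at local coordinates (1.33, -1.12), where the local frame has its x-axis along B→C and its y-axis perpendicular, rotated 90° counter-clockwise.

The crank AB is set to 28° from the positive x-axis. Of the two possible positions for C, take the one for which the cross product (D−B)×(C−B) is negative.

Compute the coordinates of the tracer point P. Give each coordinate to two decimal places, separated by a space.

A=(0,0), D=(11.00,0)
B = A + 2.00·(cos28°, sin28°) = (1.7659, 0.9389)
|BD| = 9.2817
circle(B,7.00) ∩ circle(D,3.00): a=6.7956, h=1.6791
  candidates: C₊=(8.6965,1.9220) cross=15.585; C₋=(8.3568,-1.4190) cross=-15.585
  mode - wants cross < 0 → take C=(8.3568,-1.4190) (cross=-15.585)
ex = (C−B)/|BC| = (0.9416,-0.3368); ey = (0.3368,0.9416)
P = B + 1.33·ex + -1.12·ey = (2.6409,-0.5636)

2.64 -0.56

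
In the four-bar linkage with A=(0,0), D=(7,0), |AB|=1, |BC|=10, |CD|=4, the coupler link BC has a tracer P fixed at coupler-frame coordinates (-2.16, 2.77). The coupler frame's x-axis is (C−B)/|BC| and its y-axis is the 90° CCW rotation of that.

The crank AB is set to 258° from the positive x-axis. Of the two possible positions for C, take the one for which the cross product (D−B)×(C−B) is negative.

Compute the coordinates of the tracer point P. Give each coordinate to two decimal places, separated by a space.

-1.74 2.18

A=(0,0), D=(7.00,0)
B = A + 1.00·(cos258°, sin258°) = (-0.2079, -0.9781)
|BD| = 7.2740
circle(B,10.00) ∩ circle(D,4.00): a=9.4110, h=3.3813
  candidates: C₊=(8.6629,3.6380) cross=24.595; C₋=(9.5723,-3.0632) cross=-24.595
  mode - wants cross < 0 → take C=(9.5723,-3.0632) (cross=-24.595)
ex = (C−B)/|BC| = (0.9780,-0.2085); ey = (0.2085,0.9780)
P = B + -2.16·ex + 2.77·ey = (-1.7429,2.1813)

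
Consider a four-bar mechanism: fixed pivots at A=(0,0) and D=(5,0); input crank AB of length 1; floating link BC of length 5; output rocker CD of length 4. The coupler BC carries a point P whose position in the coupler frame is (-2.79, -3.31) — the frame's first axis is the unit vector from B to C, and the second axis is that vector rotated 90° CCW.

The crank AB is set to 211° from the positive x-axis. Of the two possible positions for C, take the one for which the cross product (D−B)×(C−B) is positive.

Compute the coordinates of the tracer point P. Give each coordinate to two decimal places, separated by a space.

A=(0,0), D=(5.00,0)
B = A + 1.00·(cos211°, sin211°) = (-0.8572, -0.5150)
|BD| = 5.8798
circle(B,5.00) ∩ circle(D,4.00): a=3.7052, h=3.3573
  candidates: C₊=(2.5397,3.1539) cross=19.740; C₋=(3.1279,-3.5349) cross=-19.740
  mode + wants cross > 0 → take C=(2.5397,3.1539) (cross=19.740)
ex = (C−B)/|BC| = (0.6794,0.7338); ey = (-0.7338,0.6794)
P = B + -2.79·ex + -3.31·ey = (-0.3238,-4.8111)

-0.32 -4.81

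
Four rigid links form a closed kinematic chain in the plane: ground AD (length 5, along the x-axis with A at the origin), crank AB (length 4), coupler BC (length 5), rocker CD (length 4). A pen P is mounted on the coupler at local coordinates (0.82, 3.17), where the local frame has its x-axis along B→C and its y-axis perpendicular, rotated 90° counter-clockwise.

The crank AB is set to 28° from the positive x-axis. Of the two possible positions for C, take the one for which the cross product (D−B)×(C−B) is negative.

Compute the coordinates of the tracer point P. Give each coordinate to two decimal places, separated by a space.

6.41 0.32

A=(0,0), D=(5.00,0)
B = A + 4.00·(cos28°, sin28°) = (3.5318, 1.8779)
|BD| = 2.3837
circle(B,5.00) ∩ circle(D,4.00): a=3.0797, h=3.9390
  candidates: C₊=(8.5318,1.8779) cross=9.389; C₋=(2.3255,-2.9744) cross=-9.389
  mode - wants cross < 0 → take C=(2.3255,-2.9744) (cross=-9.389)
ex = (C−B)/|BC| = (-0.2413,-0.9705); ey = (0.9705,-0.2413)
P = B + 0.82·ex + 3.17·ey = (6.4103,0.3173)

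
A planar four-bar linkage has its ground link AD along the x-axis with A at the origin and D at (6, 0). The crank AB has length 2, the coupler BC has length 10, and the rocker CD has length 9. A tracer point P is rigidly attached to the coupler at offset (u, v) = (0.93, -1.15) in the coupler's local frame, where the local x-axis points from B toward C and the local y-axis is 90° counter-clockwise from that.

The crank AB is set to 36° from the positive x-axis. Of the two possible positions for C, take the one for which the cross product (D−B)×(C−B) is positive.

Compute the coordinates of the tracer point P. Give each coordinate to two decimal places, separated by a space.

3.10 1.13

A=(0,0), D=(6.00,0)
B = A + 2.00·(cos36°, sin36°) = (1.6180, 1.1756)
|BD| = 4.5369
circle(B,10.00) ∩ circle(D,9.00): a=4.3624, h=8.9983
  candidates: C₊=(8.1630,8.7362) cross=40.825; C₋=(3.4999,-8.6458) cross=-40.825
  mode + wants cross > 0 → take C=(8.1630,8.7362) (cross=40.825)
ex = (C−B)/|BC| = (0.6545,0.7561); ey = (-0.7561,0.6545)
P = B + 0.93·ex + -1.15·ey = (3.0962,1.1260)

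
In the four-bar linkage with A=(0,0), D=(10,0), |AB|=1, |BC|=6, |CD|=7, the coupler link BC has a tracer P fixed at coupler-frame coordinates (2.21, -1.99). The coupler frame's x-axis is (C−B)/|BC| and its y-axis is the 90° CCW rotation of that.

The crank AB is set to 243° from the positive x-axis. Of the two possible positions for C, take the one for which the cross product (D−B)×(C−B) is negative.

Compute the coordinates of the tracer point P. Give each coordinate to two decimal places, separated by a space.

A=(0,0), D=(10.00,0)
B = A + 1.00·(cos243°, sin243°) = (-0.4540, -0.8910)
|BD| = 10.4919
circle(B,6.00) ∩ circle(D,7.00): a=4.6264, h=3.8205
  candidates: C₊=(3.8313,3.3086) cross=40.084; C₋=(4.4802,-4.3048) cross=-40.084
  mode - wants cross < 0 → take C=(4.4802,-4.3048) (cross=-40.084)
ex = (C−B)/|BC| = (0.8224,-0.5690); ey = (0.5690,0.8224)
P = B + 2.21·ex + -1.99·ey = (0.2312,-3.7849)

0.23 -3.78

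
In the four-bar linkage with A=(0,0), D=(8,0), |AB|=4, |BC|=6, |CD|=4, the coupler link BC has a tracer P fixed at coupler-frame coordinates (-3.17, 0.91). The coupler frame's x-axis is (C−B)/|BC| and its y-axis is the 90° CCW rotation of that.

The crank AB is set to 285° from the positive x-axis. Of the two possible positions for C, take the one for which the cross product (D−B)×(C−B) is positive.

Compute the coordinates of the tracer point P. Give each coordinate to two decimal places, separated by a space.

-1.41 -6.08

A=(0,0), D=(8.00,0)
B = A + 4.00·(cos285°, sin285°) = (1.0353, -3.8637)
|BD| = 7.9646
circle(B,6.00) ∩ circle(D,4.00): a=5.2379, h=2.9266
  candidates: C₊=(4.1959,1.2364) cross=23.309; C₋=(7.0352,-3.8819) cross=-23.309
  mode + wants cross > 0 → take C=(4.1959,1.2364) (cross=23.309)
ex = (C−B)/|BC| = (0.5268,0.8500); ey = (-0.8500,0.5268)
P = B + -3.17·ex + 0.91·ey = (-1.4081,-6.0789)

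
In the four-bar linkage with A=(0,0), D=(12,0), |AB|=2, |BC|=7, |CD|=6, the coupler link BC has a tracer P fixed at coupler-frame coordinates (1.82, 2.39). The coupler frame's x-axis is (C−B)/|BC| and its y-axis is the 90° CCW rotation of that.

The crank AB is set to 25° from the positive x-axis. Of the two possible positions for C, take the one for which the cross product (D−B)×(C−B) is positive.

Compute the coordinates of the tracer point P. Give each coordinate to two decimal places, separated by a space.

2.19 3.83

A=(0,0), D=(12.00,0)
B = A + 2.00·(cos25°, sin25°) = (1.8126, 0.8452)
|BD| = 10.2224
circle(B,7.00) ∩ circle(D,6.00): a=5.7471, h=3.9964
  candidates: C₊=(7.8704,4.3528) cross=40.853; C₋=(7.2095,-3.6127) cross=-40.853
  mode + wants cross > 0 → take C=(7.8704,4.3528) (cross=40.853)
ex = (C−B)/|BC| = (0.8654,0.5011); ey = (-0.5011,0.8654)
P = B + 1.82·ex + 2.39·ey = (2.1901,3.8255)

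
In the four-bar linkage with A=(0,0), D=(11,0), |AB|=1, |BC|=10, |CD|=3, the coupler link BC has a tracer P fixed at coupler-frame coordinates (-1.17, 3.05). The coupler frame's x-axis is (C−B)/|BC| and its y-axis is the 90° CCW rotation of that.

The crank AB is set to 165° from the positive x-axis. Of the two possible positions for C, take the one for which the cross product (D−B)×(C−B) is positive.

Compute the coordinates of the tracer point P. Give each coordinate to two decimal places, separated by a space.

-2.68 3.04

A=(0,0), D=(11.00,0)
B = A + 1.00·(cos165°, sin165°) = (-0.9659, 0.2588)
|BD| = 11.9687
circle(B,10.00) ∩ circle(D,3.00): a=9.7859, h=2.0580
  candidates: C₊=(8.8622,2.1047) cross=24.632; C₋=(8.7732,-2.0103) cross=-24.632
  mode + wants cross > 0 → take C=(8.8622,2.1047) (cross=24.632)
ex = (C−B)/|BC| = (0.9828,0.1846); ey = (-0.1846,0.9828)
P = B + -1.17·ex + 3.05·ey = (-2.6788,3.0404)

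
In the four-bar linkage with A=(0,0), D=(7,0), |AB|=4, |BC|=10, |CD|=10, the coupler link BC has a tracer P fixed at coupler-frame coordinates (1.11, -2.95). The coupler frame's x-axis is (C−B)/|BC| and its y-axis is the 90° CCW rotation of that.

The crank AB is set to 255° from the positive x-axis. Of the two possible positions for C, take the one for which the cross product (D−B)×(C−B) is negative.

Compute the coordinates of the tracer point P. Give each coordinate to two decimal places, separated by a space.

-1.97 -6.87

A=(0,0), D=(7.00,0)
B = A + 4.00·(cos255°, sin255°) = (-1.0353, -3.8637)
|BD| = 8.9159
circle(B,10.00) ∩ circle(D,10.00): a=4.4580, h=8.9513
  candidates: C₊=(-0.8967,6.1353) cross=79.810; C₋=(6.8614,-9.9990) cross=-79.810
  mode - wants cross < 0 → take C=(6.8614,-9.9990) (cross=-79.810)
ex = (C−B)/|BC| = (0.7897,-0.6135); ey = (0.6135,0.7897)
P = B + 1.11·ex + -2.95·ey = (-1.9687,-6.8742)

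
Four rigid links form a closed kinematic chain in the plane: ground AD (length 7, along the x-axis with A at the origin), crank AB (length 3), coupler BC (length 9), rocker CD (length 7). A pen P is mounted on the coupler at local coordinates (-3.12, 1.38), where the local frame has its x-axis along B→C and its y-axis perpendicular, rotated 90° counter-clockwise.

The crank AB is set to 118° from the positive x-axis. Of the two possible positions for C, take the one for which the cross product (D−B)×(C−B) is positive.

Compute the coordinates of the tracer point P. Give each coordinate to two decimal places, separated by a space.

-4.81 2.36

A=(0,0), D=(7.00,0)
B = A + 3.00·(cos118°, sin118°) = (-1.4084, 2.6488)
|BD| = 8.8158
circle(B,9.00) ∩ circle(D,7.00): a=6.2228, h=6.5020
  candidates: C₊=(6.4805,6.9807) cross=57.321; C₋=(2.5732,-5.4225) cross=-57.321
  mode + wants cross > 0 → take C=(6.4805,6.9807) (cross=57.321)
ex = (C−B)/|BC| = (0.8765,0.4813); ey = (-0.4813,0.8765)
P = B + -3.12·ex + 1.38·ey = (-4.8075,2.3568)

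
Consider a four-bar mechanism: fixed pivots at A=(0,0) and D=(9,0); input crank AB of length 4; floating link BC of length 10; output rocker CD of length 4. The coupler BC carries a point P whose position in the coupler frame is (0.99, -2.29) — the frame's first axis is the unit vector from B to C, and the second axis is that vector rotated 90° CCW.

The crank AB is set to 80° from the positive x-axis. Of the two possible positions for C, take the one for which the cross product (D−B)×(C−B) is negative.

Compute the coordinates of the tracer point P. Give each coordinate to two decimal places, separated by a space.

A=(0,0), D=(9.00,0)
B = A + 4.00·(cos80°, sin80°) = (0.6946, 3.9392)
|BD| = 9.1922
circle(B,10.00) ∩ circle(D,4.00): a=9.1652, h=3.9999
  candidates: C₊=(10.6897,3.6256) cross=36.768; C₋=(7.2614,-3.6024) cross=-36.768
  mode - wants cross < 0 → take C=(7.2614,-3.6024) (cross=-36.768)
ex = (C−B)/|BC| = (0.6567,-0.7542); ey = (0.7542,0.6567)
P = B + 0.99·ex + -2.29·ey = (-0.3823,1.6888)

-0.38 1.69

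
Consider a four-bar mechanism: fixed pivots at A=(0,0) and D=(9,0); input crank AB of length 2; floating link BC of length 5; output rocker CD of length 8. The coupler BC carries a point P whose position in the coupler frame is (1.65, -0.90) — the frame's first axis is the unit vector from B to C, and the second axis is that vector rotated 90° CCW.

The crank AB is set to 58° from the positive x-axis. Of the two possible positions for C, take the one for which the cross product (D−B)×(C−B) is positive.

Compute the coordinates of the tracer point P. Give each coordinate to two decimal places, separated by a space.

2.69 2.63

A=(0,0), D=(9.00,0)
B = A + 2.00·(cos58°, sin58°) = (1.0598, 1.6961)
|BD| = 8.1193
circle(B,5.00) ∩ circle(D,8.00): a=1.6580, h=4.7171
  candidates: C₊=(3.6666,5.9628) cross=38.300; C₋=(1.6958,-3.2633) cross=-38.300
  mode + wants cross > 0 → take C=(3.6666,5.9628) (cross=38.300)
ex = (C−B)/|BC| = (0.5214,0.8533); ey = (-0.8533,0.5214)
P = B + 1.65·ex + -0.90·ey = (2.6881,2.6349)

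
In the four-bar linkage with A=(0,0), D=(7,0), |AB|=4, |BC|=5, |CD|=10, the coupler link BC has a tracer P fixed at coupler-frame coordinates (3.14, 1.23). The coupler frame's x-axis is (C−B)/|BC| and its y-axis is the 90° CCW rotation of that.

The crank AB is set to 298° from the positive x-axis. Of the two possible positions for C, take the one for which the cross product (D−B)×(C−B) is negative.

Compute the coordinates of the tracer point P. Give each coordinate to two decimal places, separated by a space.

3.05 -6.69

A=(0,0), D=(7.00,0)
B = A + 4.00·(cos298°, sin298°) = (1.8779, -3.5318)
|BD| = 6.2217
circle(B,5.00) ∩ circle(D,10.00): a=-2.9164, h=4.0613
  candidates: C₊=(-2.8286,-1.8438) cross=25.268; C₋=(1.7823,-8.5309) cross=-25.268
  mode - wants cross < 0 → take C=(1.7823,-8.5309) (cross=-25.268)
ex = (C−B)/|BC| = (-0.0191,-0.9998); ey = (0.9998,-0.0191)
P = B + 3.14·ex + 1.23·ey = (3.0476,-6.6947)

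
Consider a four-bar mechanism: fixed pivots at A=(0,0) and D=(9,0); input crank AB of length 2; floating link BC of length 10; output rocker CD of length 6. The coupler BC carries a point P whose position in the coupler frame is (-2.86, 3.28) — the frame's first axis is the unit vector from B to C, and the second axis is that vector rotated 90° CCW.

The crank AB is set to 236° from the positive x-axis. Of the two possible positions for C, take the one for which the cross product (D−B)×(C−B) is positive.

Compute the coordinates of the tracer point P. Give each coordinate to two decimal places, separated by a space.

-5.45 -1.27

A=(0,0), D=(9.00,0)
B = A + 2.00·(cos236°, sin236°) = (-1.1184, -1.6581)
|BD| = 10.2533
circle(B,10.00) ∩ circle(D,6.00): a=8.2476, h=5.6548
  candidates: C₊=(6.1062,5.2560) cross=57.981; C₋=(7.9351,-5.9047) cross=-57.981
  mode + wants cross > 0 → take C=(6.1062,5.2560) (cross=57.981)
ex = (C−B)/|BC| = (0.7225,0.6914); ey = (-0.6914,0.7225)
P = B + -2.86·ex + 3.28·ey = (-5.4525,-1.2658)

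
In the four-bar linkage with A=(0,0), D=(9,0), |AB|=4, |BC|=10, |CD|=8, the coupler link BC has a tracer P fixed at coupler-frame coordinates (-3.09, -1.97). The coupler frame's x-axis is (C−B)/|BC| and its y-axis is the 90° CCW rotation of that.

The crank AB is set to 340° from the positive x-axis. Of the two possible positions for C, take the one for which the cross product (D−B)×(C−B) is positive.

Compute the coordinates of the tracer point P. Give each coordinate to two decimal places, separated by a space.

4.40 -4.98

A=(0,0), D=(9.00,0)
B = A + 4.00·(cos340°, sin340°) = (3.7588, -1.3681)
|BD| = 5.4168
circle(B,10.00) ∩ circle(D,8.00): a=6.0314, h=7.9764
  candidates: C₊=(7.5801,7.8730) cross=43.207; C₋=(11.6091,-7.5626) cross=-43.207
  mode + wants cross > 0 → take C=(7.5801,7.8730) (cross=43.207)
ex = (C−B)/|BC| = (0.3821,0.9241); ey = (-0.9241,0.3821)
P = B + -3.09·ex + -1.97·ey = (4.3985,-4.9764)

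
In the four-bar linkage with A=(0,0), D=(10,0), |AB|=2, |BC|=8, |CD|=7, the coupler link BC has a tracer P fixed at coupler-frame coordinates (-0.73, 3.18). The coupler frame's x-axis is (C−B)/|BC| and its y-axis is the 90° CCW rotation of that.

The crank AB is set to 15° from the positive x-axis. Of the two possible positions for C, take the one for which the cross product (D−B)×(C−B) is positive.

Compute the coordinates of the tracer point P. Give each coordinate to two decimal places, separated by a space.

A=(0,0), D=(10.00,0)
B = A + 2.00·(cos15°, sin15°) = (1.9319, 0.5176)
|BD| = 8.0847
circle(B,8.00) ∩ circle(D,7.00): a=4.9700, h=6.2689
  candidates: C₊=(7.2931,6.4554) cross=50.682; C₋=(6.4903,-6.0566) cross=-50.682
  mode + wants cross > 0 → take C=(7.2931,6.4554) (cross=50.682)
ex = (C−B)/|BC| = (0.6702,0.7422); ey = (-0.7422,0.6702)
P = B + -0.73·ex + 3.18·ey = (-0.9176,2.1069)

-0.92 2.11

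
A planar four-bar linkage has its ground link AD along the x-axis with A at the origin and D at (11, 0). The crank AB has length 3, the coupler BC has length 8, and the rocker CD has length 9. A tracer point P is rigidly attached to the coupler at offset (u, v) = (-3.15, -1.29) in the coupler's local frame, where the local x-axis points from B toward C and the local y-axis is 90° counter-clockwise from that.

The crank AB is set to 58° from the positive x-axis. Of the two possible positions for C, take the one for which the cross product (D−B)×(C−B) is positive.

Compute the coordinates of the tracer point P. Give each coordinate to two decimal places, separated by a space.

0.27 -0.59

A=(0,0), D=(11.00,0)
B = A + 3.00·(cos58°, sin58°) = (1.5898, 2.5441)
|BD| = 9.7481
circle(B,8.00) ∩ circle(D,9.00): a=4.0021, h=6.9270
  candidates: C₊=(7.2610,8.1866) cross=67.525; C₋=(3.6453,-5.1873) cross=-67.525
  mode + wants cross > 0 → take C=(7.2610,8.1866) (cross=67.525)
ex = (C−B)/|BC| = (0.7089,0.7053); ey = (-0.7053,0.7089)
P = B + -3.15·ex + -1.29·ey = (0.2665,-0.5920)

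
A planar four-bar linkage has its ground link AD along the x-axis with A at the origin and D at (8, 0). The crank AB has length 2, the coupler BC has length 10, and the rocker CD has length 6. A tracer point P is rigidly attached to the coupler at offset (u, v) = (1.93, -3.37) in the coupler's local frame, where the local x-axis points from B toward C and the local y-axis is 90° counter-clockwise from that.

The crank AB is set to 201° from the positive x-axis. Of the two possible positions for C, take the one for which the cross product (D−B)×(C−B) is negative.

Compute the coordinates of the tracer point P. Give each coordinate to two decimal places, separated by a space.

A=(0,0), D=(8.00,0)
B = A + 2.00·(cos201°, sin201°) = (-1.8672, -0.7167)
|BD| = 9.8932
circle(B,10.00) ∩ circle(D,6.00): a=8.1811, h=5.7506
  candidates: C₊=(5.8759,5.6114) cross=56.891; C₋=(6.7091,-5.8595) cross=-56.891
  mode - wants cross < 0 → take C=(6.7091,-5.8595) (cross=-56.891)
ex = (C−B)/|BC| = (0.8576,-0.5143); ey = (0.5143,0.8576)
P = B + 1.93·ex + -3.37·ey = (-1.9451,-4.5995)

-1.95 -4.60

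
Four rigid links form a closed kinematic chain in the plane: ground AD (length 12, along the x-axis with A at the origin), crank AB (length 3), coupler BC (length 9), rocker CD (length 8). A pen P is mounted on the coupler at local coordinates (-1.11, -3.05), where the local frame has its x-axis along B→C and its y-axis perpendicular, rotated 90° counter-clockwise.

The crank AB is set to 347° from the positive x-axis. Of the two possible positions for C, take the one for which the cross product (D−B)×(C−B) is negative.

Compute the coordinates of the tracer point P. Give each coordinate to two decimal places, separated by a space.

-0.09 -1.88

A=(0,0), D=(12.00,0)
B = A + 3.00·(cos347°, sin347°) = (2.9231, -0.6749)
|BD| = 9.1019
circle(B,9.00) ∩ circle(D,8.00): a=5.4848, h=7.1356
  candidates: C₊=(7.8638,6.8478) cross=64.948; C₋=(8.9219,-7.3841) cross=-64.948
  mode - wants cross < 0 → take C=(8.9219,-7.3841) (cross=-64.948)
ex = (C−B)/|BC| = (0.6665,-0.7455); ey = (0.7455,0.6665)
P = B + -1.11·ex + -3.05·ey = (-0.0904,-1.8803)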